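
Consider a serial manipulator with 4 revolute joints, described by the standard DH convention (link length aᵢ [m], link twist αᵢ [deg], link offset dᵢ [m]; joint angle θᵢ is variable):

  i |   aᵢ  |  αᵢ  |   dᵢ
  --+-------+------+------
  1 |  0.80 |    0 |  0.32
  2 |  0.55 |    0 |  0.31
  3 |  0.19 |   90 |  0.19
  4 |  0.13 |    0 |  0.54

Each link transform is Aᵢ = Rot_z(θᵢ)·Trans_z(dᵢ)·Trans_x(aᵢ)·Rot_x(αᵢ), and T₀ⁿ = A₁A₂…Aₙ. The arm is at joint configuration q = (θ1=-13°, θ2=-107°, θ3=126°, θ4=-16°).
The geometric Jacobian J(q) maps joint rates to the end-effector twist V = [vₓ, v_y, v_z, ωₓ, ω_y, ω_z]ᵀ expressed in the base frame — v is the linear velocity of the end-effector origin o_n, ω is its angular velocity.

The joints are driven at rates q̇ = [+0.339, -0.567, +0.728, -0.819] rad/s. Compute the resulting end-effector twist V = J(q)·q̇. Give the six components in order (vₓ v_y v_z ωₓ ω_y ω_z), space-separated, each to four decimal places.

o_n = [0.8742, -1.1604, 0.7842]
J₁: ẑ×o_n = [1.1604, 0.8742, -0.0000], ω = ẑ
J2: z=[0.0000, 0.0000, 1.0000] o=[0.7795, -0.1800, 0.3200] → [0.9804, 0.0947, -0.0000, 0.0000, 0.0000, 1.0000]
J3: z=[0.0000, 0.0000, 1.0000] o=[0.5045, -0.6563, 0.6300] → [0.5041, 0.3697, -0.0000, 0.0000, 0.0000, 1.0000]
J4: z=[0.1045, -0.9945, 0.0000] o=[0.6935, -0.6364, 0.8200] → [0.0356, 0.0037, 0.1250, 0.1045, -0.9945, 0.0000]
V = J·q̇ = [0.1753, 0.5087, -0.1023, -0.0856, 0.8145, 0.5000]

0.1753 0.5087 -0.1023 -0.0856 0.8145 0.5000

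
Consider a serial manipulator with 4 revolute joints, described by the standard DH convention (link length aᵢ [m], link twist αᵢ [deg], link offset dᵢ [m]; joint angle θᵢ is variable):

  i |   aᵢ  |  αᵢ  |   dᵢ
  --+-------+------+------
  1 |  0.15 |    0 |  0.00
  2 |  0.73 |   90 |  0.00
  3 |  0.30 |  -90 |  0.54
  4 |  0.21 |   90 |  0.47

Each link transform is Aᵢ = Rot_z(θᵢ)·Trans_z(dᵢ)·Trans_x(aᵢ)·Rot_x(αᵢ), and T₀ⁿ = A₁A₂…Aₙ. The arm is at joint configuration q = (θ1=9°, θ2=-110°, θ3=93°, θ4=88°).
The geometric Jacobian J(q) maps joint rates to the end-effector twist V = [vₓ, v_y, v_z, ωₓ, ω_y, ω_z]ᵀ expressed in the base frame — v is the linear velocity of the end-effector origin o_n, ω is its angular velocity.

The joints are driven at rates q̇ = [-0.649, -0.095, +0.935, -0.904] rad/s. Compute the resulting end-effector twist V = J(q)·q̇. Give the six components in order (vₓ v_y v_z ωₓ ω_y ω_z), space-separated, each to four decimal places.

-0.0708 0.4498 -0.2644 -1.0901 -0.7078 -0.6967

o_n = [-0.2226, -0.1536, 0.2823]
J₁: ẑ×o_n = [0.1536, -0.2226, 0.0000], ω = ẑ
J2: z=[0.0000, 0.0000, 1.0000] o=[0.1482, 0.0235, 0.0000] → [0.1771, -0.3707, 0.0000, 0.0000, 0.0000, 1.0000]
J3: z=[-0.9816, 0.1908, 0.0000] o=[0.0089, -0.6931, 0.0000] → [0.0539, 0.2771, -0.4854, -0.9816, 0.1908, 0.0000]
J4: z=[0.1905, 0.9803, -0.0523] o=[-0.5182, -0.5747, 0.2996] → [0.0051, -0.0122, -0.2096, 0.1905, 0.9803, -0.0523]
V = J·q̇ = [-0.0708, 0.4498, -0.2644, -1.0901, -0.7078, -0.6967]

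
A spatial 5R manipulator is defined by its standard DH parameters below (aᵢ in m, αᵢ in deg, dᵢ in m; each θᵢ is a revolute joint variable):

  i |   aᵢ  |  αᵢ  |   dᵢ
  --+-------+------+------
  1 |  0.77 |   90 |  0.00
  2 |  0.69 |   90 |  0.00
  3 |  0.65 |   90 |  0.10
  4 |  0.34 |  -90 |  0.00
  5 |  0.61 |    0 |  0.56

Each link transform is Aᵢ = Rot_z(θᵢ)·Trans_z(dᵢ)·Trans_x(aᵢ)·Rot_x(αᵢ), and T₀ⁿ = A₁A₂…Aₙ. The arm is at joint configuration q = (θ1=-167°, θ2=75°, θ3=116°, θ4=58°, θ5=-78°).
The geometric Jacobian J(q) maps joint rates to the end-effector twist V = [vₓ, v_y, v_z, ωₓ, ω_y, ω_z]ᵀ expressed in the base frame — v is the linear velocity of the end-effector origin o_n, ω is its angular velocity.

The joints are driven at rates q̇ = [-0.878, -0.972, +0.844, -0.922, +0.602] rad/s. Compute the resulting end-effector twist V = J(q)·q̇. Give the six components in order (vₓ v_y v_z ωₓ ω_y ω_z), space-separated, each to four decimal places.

-1.0314 2.4229 -2.0793 -0.5293 -2.0055 -1.7633

o_n = [-1.9031, 0.2188, 0.8005]
J₁: ẑ×o_n = [-0.2188, -1.9031, 0.0000], ω = ẑ
J2: z=[-0.2250, 0.9744, 0.0000] o=[-0.7503, -0.1732, 0.0000] → [0.7799, 0.1801, 1.0351, -0.2250, 0.9744, 0.0000]
J3: z=[-0.9412, -0.2173, -0.2588] o=[-0.9243, -0.2134, 0.6665] → [0.0827, 0.3794, -0.6194, -0.9412, -0.2173, -0.2588]
J4: z=[-0.3253, 0.3748, 0.8682] o=[-1.0780, 0.3507, 0.3654] → [0.2776, -0.5748, 0.3522, -0.3253, 0.3748, 0.8682]
J5: z=[-0.4210, -0.8795, 0.2219] o=[-1.3658, 0.4505, 0.2145] → [-0.4640, 0.1275, -0.3750, -0.4210, -0.8795, 0.2219]
V = J·q̇ = [-1.0314, 2.4229, -2.0793, -0.5293, -2.0055, -1.7633]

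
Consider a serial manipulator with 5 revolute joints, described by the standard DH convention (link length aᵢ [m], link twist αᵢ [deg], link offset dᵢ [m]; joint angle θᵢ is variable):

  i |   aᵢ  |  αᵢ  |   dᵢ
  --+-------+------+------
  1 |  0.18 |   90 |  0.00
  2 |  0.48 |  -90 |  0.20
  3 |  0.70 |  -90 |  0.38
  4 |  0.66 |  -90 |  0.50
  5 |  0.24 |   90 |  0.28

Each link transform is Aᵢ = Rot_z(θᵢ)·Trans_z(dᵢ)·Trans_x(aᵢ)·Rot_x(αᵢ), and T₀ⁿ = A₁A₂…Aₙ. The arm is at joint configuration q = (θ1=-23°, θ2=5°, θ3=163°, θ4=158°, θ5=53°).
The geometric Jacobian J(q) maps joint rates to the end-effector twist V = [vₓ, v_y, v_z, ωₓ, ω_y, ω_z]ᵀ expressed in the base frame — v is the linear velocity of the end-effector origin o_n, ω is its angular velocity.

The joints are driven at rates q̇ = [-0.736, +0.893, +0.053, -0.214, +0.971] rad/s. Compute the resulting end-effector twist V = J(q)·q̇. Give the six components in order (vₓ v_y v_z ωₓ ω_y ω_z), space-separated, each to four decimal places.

o_n = [0.4177, -0.7628, 0.3835]
J₁: ẑ×o_n = [0.7628, 0.4177, -0.0000], ω = ẑ
J2: z=[-0.3907, -0.9205, 0.0000] o=[0.1657, -0.0703, 0.0000] → [-0.3530, 0.1499, 0.5025, -0.3907, -0.9205, 0.0000]
J3: z=[-0.0802, 0.0341, 0.9962] o=[0.5277, -0.4413, 0.0418] → [0.3319, -0.0822, 0.0295, -0.0802, 0.0341, 0.9962]
J4: z=[-0.6418, -0.7665, -0.0255] o=[-0.0367, 0.0206, 0.3620] → [-0.0364, 0.0022, 0.8510, -0.6418, -0.7665, -0.0255]
J5: z=[0.2113, -0.2087, 0.9549] o=[0.1290, -0.7635, 0.1540] → [-0.0486, 0.2271, 0.0604, 0.2113, -0.2087, 0.9549]
V = J·q̇ = [-0.8985, 0.0421, 0.3268, -0.0106, -0.8588, 0.2494]

-0.8985 0.0421 0.3268 -0.0106 -0.8588 0.2494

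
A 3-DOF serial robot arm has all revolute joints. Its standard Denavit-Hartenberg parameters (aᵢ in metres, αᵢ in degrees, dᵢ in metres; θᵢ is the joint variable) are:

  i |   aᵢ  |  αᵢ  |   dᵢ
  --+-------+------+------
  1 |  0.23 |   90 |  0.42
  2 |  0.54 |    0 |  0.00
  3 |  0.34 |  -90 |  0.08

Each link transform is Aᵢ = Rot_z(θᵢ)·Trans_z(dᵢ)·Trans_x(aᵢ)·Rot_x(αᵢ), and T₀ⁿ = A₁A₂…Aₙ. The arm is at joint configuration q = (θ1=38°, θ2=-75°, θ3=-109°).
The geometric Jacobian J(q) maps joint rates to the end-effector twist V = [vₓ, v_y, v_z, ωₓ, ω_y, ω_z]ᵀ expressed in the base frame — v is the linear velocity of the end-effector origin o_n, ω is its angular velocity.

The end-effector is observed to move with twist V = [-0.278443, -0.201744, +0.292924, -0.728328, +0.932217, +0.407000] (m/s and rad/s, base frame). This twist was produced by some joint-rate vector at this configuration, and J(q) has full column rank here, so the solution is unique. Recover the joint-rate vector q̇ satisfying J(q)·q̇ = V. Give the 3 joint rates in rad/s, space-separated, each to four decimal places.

0.4070 -0.7750 -0.4080

o_n = [0.0734, -0.0442, -0.0779]
J₁: ẑ×o_n = [0.0442, 0.0734, -0.0000], ω = ẑ
J2: z=[0.6157, -0.7880, 0.0000] o=[0.1812, 0.1416, 0.4200] → [0.3923, 0.3065, -0.1994, 0.6157, -0.7880, 0.0000]
J3: z=[0.6157, -0.7880, 0.0000] o=[0.2914, 0.2276, -0.1016] → [-0.0187, -0.0146, -0.3392, 0.6157, -0.7880, 0.0000]
q̇ = J⁺·V = [0.4070, -0.7750, -0.4080]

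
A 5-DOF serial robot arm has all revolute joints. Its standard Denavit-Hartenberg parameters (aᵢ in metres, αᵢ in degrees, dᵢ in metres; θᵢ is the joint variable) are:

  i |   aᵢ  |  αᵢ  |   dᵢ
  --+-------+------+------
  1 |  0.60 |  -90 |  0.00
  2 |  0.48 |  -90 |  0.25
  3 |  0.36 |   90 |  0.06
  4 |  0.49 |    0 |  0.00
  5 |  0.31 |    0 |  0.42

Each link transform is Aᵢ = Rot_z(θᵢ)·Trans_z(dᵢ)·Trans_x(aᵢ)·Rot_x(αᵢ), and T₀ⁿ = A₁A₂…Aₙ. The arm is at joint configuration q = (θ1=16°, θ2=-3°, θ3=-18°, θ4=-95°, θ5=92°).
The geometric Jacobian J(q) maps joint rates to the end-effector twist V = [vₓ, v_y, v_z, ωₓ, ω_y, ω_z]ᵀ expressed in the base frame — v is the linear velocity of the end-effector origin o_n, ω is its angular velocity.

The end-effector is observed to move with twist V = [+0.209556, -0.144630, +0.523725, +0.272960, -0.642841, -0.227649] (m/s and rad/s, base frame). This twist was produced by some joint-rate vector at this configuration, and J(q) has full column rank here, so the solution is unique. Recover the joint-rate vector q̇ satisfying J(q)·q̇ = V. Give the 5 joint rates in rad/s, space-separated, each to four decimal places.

o_n = [1.2305, 1.2300, 0.4933]
J₁: ẑ×o_n = [-1.2300, 1.2305, 0.0000], ω = ẑ
J2: z=[-0.2756, 0.9613, 0.0000] o=[0.5768, 0.1654, 0.0000] → [0.4742, 0.1360, -0.9218, -0.2756, 0.9613, 0.0000]
J3: z=[0.0503, 0.0144, -0.9986] o=[0.9686, 0.5378, 0.0251] → [0.6980, -0.2851, 0.0310, 0.0503, 0.0144, -0.9986]
J4: z=[-0.5588, 0.8292, -0.0162] o=[1.2696, 0.7399, -0.0169] → [0.4309, 0.2857, -0.2414, -0.5588, 0.8292, -0.0162]
J5: z=[-0.5588, 0.8292, -0.0162] o=[1.2097, 0.7090, 0.4685] → [0.0290, 0.0135, -0.3083, -0.5588, 0.8292, -0.0162]
q̇ = J⁺·V = [-0.1490, -0.4440, 0.0830, 0.4640, -0.7260]

-0.1490 -0.4440 0.0830 0.4640 -0.7260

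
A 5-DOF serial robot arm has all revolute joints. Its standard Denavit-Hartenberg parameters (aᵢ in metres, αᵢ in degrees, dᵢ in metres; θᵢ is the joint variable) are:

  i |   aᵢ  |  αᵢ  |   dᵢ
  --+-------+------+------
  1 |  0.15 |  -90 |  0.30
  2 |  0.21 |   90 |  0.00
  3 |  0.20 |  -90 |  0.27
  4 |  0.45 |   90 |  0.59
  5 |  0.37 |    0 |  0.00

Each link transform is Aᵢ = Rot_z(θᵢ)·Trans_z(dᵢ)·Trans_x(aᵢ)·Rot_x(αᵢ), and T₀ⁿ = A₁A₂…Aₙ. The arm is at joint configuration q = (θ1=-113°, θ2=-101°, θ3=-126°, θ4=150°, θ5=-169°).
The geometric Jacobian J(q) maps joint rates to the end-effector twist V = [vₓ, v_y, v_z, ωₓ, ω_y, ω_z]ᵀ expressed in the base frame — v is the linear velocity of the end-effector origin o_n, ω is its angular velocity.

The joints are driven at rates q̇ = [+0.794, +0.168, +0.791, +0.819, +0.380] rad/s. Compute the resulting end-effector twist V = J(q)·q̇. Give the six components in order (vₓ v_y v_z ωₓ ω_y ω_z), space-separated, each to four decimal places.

0.1180 -0.3904 0.2858 -0.2117 0.6967 1.2466

o_n = [-0.3042, 0.3232, 0.8034]
J₁: ẑ×o_n = [-0.3232, -0.3042, 0.0000], ω = ẑ
J2: z=[0.9205, -0.3907, 0.0000] o=[-0.0586, -0.1381, 0.3000] → [-0.1967, -0.4633, 0.3287, 0.9205, -0.3907, 0.0000]
J3: z=[0.3836, 0.9036, -0.1908] o=[-0.0430, -0.1012, 0.5061] → [0.3495, -0.0642, 0.3988, 0.3836, 0.9036, -0.1908]
J4: z=[-0.4807, 0.3718, 0.7942] o=[-0.0971, 0.1854, 0.3392] → [0.0631, 0.0587, 0.0107, -0.4807, 0.3718, 0.7942]
J5: z=[-0.7264, -0.6761, -0.1232] o=[-0.1597, 0.1184, 1.0756] → [0.2093, -0.1799, -0.2464, -0.7264, -0.6761, -0.1232]
V = J·q̇ = [0.1180, -0.3904, 0.2858, -0.2117, 0.6967, 1.2466]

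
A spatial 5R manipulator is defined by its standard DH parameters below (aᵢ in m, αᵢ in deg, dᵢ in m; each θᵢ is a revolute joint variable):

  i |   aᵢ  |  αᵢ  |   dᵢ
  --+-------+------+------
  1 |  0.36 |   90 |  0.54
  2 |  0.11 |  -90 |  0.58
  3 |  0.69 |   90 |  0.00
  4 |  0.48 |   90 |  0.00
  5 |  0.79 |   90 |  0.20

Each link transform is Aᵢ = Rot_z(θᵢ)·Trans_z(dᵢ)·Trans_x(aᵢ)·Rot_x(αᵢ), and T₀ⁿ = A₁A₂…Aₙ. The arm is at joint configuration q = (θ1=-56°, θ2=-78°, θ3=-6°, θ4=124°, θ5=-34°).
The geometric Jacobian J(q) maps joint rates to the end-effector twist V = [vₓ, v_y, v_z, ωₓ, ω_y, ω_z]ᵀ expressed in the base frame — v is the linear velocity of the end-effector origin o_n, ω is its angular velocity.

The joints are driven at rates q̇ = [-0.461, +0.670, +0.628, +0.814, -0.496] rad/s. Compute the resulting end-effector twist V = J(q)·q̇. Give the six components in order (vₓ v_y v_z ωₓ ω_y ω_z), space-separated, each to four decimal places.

o_n = [0.6851, -1.3086, 0.3910]
J₁: ẑ×o_n = [1.3086, 0.6851, -0.0000], ω = ẑ
J2: z=[-0.8290, -0.5592, 0.0000] o=[0.2013, -0.2985, 0.5400] → [0.0833, -0.1235, 1.1079, -0.8290, -0.5592, 0.0000]
J3: z=[0.5470, -0.8109, 0.2079] o=[-0.2667, -0.6417, 0.4324] → [0.1722, 0.2206, 0.4071, 0.5470, -0.8109, 0.2079]
J4: z=[-0.8366, -0.5381, 0.1022] o=[-0.2468, -0.8004, -0.2388] → [-0.2869, 0.6222, 0.9266, -0.8366, -0.5381, 0.1022]
J5: z=[0.3299, -0.6440, -0.6902] o=[-0.0369, -1.0614, 0.1050] → [-0.3548, -0.5926, 0.3834, 0.3299, -0.6440, -0.6902]
V = J·q̇ = [-0.4968, 0.5403, 1.5621, -1.0566, -1.0025, 0.0951]

-0.4968 0.5403 1.5621 -1.0566 -1.0025 0.0951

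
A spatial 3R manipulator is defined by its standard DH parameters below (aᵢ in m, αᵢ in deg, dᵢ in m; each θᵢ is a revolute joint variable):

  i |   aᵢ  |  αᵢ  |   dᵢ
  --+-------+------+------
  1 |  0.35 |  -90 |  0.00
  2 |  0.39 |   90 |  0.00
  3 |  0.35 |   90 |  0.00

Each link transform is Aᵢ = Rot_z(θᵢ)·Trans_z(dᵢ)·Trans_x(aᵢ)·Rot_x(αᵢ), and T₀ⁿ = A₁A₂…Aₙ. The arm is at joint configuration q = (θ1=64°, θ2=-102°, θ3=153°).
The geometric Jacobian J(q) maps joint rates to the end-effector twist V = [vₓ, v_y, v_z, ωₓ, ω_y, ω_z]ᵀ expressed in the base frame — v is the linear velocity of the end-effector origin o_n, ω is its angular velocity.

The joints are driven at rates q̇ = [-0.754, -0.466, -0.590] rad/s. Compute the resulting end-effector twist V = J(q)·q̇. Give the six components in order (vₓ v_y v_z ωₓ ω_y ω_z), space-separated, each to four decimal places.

0.0892 0.0285 0.0841 0.6718 0.3144 -0.6313

o_n = [0.0035, 0.3696, 0.0764]
J₁: ẑ×o_n = [-0.3696, 0.0035, 0.0000], ω = ẑ
J2: z=[-0.8988, 0.4384, 0.0000] o=[0.1534, 0.3146, 0.0000] → [0.0335, 0.0687, 0.0162, -0.8988, 0.4384, 0.0000]
J3: z=[-0.4288, -0.8792, -0.2079] o=[0.1179, 0.2417, 0.3815] → [0.2948, -0.1070, -0.1554, -0.4288, -0.8792, -0.2079]
V = J·q̇ = [0.0892, 0.0285, 0.0841, 0.6718, 0.3144, -0.6313]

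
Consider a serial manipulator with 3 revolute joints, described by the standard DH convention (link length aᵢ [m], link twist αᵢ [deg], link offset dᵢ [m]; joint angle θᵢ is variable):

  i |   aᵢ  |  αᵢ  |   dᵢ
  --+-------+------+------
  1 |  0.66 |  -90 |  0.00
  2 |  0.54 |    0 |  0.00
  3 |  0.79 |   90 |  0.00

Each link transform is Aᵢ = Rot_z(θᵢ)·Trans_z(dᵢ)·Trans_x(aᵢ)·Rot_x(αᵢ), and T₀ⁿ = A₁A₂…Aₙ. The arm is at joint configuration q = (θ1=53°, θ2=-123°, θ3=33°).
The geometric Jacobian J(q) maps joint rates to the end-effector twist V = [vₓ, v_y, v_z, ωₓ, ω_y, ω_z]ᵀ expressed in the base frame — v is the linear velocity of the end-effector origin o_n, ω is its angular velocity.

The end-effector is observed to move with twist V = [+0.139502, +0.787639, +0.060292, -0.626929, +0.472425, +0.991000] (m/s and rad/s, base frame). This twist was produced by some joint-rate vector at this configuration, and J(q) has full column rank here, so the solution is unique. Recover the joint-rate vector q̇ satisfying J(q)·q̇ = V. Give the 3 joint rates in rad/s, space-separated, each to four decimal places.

0.9910 0.2050 0.5800

o_n = [0.2202, 0.2922, 1.2429]
J₁: ẑ×o_n = [-0.2922, 0.2202, 0.0000], ω = ẑ
J2: z=[-0.7986, 0.6018, 0.0000] o=[0.3972, 0.5271, 0.0000] → [0.7480, 0.9926, 0.2941, -0.7986, 0.6018, 0.0000]
J3: z=[-0.7986, 0.6018, 0.0000] o=[0.2202, 0.2922, 0.4529] → [0.4754, 0.6309, 0.0000, -0.7986, 0.6018, 0.0000]
q̇ = J⁺·V = [0.9910, 0.2050, 0.5800]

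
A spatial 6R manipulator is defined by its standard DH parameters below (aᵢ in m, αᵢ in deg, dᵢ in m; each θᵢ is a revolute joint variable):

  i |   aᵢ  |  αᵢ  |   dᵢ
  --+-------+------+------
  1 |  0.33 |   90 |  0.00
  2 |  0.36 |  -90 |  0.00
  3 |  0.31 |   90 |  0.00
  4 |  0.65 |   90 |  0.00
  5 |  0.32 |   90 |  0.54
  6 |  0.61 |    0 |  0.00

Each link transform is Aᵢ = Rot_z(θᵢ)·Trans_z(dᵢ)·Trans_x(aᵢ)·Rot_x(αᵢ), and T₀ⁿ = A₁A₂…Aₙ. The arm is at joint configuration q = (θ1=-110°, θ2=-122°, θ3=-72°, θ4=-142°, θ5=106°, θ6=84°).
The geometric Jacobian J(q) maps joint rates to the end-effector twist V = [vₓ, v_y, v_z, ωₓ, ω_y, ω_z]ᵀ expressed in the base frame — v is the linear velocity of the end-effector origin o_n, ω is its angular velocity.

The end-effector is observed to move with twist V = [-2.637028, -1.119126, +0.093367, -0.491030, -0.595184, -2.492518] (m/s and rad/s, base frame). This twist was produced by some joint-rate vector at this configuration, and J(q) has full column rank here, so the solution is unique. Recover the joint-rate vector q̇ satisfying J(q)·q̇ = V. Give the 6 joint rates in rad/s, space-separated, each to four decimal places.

o_n = [0.3077, -1.1148, -0.0929]
J₁: ẑ×o_n = [1.1148, 0.3077, -0.0000], ω = ẑ
J2: z=[-0.9397, 0.3420, 0.0000] o=[-0.1129, -0.3101, 0.0000] → [-0.0318, -0.0873, 0.6123, -0.9397, 0.3420, 0.0000]
J3: z=[-0.2900, -0.7969, -0.5299] o=[-0.0476, -0.1308, -0.3053] → [-0.6907, -0.1267, 0.5686, -0.2900, -0.7969, -0.5299]
J4: z=[-0.4628, -0.3679, 0.8065] o=[-0.3073, 0.0177, -0.3865] → [0.8054, 0.6319, 0.7503, -0.4628, -0.3679, 0.8065]
J5: z=[0.2872, -0.9230, -0.2562] o=[0.2378, 0.0912, -0.0402] → [-0.2604, -0.0028, -0.2818, 0.2872, -0.9230, -0.2562]
J6: z=[0.6786, 0.0073, 0.7344] o=[0.1766, -0.5304, 0.0225] → [0.4284, 0.1746, -0.3976, 0.6786, 0.0073, 0.7344]
q̇ = J⁺·V = [-0.8600, 0.7200, 0.7820, -0.9990, 0.6320, -0.3410]

-0.8600 0.7200 0.7820 -0.9990 0.6320 -0.3410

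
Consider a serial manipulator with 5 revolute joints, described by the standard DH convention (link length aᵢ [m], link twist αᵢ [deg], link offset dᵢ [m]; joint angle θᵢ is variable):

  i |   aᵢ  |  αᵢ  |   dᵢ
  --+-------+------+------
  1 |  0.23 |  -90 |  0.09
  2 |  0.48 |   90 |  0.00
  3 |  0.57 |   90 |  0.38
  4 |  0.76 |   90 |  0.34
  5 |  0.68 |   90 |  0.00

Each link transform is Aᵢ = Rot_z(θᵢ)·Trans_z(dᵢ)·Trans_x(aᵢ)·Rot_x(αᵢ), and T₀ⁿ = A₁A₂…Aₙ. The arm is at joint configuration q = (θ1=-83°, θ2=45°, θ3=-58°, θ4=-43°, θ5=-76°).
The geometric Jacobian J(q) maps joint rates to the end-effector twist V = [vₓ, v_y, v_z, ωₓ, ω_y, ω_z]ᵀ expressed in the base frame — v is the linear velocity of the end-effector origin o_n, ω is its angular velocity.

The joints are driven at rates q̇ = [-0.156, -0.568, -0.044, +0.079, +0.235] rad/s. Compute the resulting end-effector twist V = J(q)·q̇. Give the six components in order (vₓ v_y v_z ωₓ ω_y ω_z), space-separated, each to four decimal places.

-0.2999 -0.5431 0.4189 -0.5021 0.2004 -0.2012

o_n = [-0.7526, -1.1513, -1.0853]
J₁: ẑ×o_n = [1.1513, -0.7526, 0.0000], ω = ẑ
J2: z=[0.9925, 0.1219, 0.0000] o=[0.0280, -0.2283, 0.0900] → [-0.1432, 1.1665, -0.8210, 0.9925, 0.1219, 0.0000]
J3: z=[0.0862, -0.7018, 0.7071] o=[0.0694, -0.5652, -0.2494] → [1.0011, -0.5092, -0.6274, 0.0862, -0.7018, 0.7071]
J4: z=[-0.5990, 0.5306, 0.5997] o=[-0.3516, -1.1028, -0.1943] → [-0.4437, -0.7742, 0.2418, -0.5990, 0.5306, 0.5997]
J5: z=[0.4799, 0.8374, -0.2616] o=[-1.0424, -0.8228, -0.5652] → [-0.5215, 0.1738, -0.4004, 0.4799, 0.8374, -0.2616]
V = J·q̇ = [-0.2999, -0.5431, 0.4189, -0.5021, 0.2004, -0.2012]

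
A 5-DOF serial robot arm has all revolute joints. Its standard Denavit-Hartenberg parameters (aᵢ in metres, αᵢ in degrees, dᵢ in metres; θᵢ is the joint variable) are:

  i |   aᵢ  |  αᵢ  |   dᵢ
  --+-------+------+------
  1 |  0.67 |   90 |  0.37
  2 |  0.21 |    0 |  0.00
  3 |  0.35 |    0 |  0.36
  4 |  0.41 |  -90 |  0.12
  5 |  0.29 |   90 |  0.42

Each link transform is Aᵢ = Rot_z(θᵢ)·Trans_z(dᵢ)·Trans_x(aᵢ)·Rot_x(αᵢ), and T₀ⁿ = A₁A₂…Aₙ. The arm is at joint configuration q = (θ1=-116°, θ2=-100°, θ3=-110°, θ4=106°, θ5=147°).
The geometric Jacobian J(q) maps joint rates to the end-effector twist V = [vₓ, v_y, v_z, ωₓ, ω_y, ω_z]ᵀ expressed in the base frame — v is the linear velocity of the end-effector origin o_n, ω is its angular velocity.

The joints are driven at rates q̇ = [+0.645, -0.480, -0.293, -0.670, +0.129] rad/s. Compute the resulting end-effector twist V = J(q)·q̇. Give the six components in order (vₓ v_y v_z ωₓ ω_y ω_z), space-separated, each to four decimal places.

o_n = [-0.5953, -0.4858, 0.0748]
J₁: ẑ×o_n = [0.4858, -0.5953, 0.0000], ω = ẑ
J2: z=[-0.8988, 0.4384, 0.0000] o=[-0.2937, -0.6022, 0.3700] → [-0.1294, -0.2654, 0.0276, -0.8988, 0.4384, 0.0000]
J3: z=[-0.8988, 0.4384, 0.0000] o=[-0.2777, -0.5694, 0.1632] → [-0.0388, -0.0795, 0.0641, -0.8988, 0.4384, 0.0000]
J4: z=[-0.8988, 0.4384, 0.0000] o=[-0.4684, -0.1392, 0.3382] → [-0.1155, -0.2368, 0.3672, -0.8988, 0.4384, 0.0000]
J5: z=[-0.4253, -0.8721, -0.2419] o=[-0.5328, 0.0026, -0.0596] → [-0.2354, 0.0723, 0.1533, -0.4253, -0.8721, -0.2419]
V = J·q̇ = [0.4339, -0.0653, -0.2583, 1.2421, -0.7451, 0.6138]

0.4339 -0.0653 -0.2583 1.2421 -0.7451 0.6138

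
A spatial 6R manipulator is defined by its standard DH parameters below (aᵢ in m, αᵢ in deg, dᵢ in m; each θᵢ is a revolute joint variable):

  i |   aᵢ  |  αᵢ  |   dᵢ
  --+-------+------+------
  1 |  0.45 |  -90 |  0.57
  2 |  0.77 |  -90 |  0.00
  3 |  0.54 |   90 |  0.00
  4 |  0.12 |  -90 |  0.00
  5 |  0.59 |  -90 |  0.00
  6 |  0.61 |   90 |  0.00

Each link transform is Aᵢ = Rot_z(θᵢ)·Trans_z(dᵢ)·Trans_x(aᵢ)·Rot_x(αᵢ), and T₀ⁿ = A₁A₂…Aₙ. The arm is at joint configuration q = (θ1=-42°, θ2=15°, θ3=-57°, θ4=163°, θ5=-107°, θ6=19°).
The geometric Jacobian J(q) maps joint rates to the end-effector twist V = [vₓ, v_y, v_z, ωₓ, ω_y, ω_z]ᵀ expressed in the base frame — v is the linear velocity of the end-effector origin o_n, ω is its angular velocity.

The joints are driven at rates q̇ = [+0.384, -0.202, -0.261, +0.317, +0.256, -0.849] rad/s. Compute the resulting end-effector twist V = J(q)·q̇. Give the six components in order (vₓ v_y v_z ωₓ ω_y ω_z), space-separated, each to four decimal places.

-0.8782 0.6908 0.5487 0.6594 -0.0234 1.0179

o_n = [1.3687, 0.4989, 0.3778]
J₁: ẑ×o_n = [-0.4989, 1.3687, 0.0000], ω = ẑ
J2: z=[0.6691, 0.7431, 0.0000] o=[0.3344, -0.3011, 0.5700] → [-0.1428, 0.1286, -0.2333, 0.6691, 0.7431, 0.0000]
J3: z=[-0.1923, 0.1732, -0.9659] o=[0.8871, -0.7988, 0.3707] → [1.2547, -0.4638, -0.3330, -0.1923, 0.1732, -0.9659]
J4: z=[-0.2376, 0.9468, 0.2171] o=[1.4013, -0.6523, 0.2946] → [-0.1711, 0.0127, -0.2427, -0.2376, 0.9468, 0.2171]
J5: z=[-0.0944, -0.2449, 0.9649] o=[1.2853, -0.6774, 0.2769] → [-1.1597, 0.0901, -0.0906, -0.0944, -0.2449, 0.9649]
J6: z=[-0.9940, 0.0772, -0.0777] o=[1.3180, -0.1072, 0.4248] → [0.0435, -0.0507, -0.6063, -0.9940, 0.0772, -0.0777]
V = J·q̇ = [-0.8782, 0.6908, 0.5487, 0.6594, -0.0234, 1.0179]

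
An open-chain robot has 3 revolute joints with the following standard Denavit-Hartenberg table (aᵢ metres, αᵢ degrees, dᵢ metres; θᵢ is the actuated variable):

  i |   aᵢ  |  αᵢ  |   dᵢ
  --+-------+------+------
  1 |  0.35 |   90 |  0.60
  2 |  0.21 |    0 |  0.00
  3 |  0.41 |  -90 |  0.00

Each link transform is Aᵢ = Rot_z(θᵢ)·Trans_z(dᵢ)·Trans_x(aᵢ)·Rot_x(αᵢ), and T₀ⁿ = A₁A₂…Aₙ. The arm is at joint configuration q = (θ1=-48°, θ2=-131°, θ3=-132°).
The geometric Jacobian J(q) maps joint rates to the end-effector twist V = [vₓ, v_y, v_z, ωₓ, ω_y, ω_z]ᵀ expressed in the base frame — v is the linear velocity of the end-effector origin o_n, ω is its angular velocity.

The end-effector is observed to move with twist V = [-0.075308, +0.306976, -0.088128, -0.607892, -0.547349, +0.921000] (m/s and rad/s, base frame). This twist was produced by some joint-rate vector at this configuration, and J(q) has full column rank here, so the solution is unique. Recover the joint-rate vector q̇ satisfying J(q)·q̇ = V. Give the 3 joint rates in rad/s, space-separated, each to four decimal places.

0.9210 0.3430 0.4750

o_n = [0.1086, -0.1206, 0.8485]
J₁: ẑ×o_n = [0.1206, 0.1086, -0.0000], ω = ẑ
J2: z=[-0.7431, -0.6691, 0.0000] o=[0.2342, -0.2601, 0.6000] → [-0.1662, 0.1846, -0.1877, -0.7431, -0.6691, 0.0000]
J3: z=[-0.7431, -0.6691, 0.0000] o=[0.1420, -0.1577, 0.4415] → [-0.2723, 0.3024, -0.0500, -0.7431, -0.6691, 0.0000]
q̇ = J⁺·V = [0.9210, 0.3430, 0.4750]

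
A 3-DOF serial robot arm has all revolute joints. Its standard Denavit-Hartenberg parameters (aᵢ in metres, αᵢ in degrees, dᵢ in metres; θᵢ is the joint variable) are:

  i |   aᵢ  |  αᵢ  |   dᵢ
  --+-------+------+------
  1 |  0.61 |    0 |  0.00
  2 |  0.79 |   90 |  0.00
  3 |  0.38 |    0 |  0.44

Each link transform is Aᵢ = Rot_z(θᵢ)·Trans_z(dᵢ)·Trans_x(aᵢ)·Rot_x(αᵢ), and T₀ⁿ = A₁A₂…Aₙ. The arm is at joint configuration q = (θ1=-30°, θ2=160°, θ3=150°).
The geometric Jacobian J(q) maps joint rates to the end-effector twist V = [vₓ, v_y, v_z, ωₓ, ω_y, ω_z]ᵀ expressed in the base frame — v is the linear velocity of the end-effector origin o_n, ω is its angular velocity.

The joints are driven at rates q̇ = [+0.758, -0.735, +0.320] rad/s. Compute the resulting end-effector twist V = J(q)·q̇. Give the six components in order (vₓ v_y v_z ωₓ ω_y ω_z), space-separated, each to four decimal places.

o_n = [0.5691, 0.3309, 0.1900]
J₁: ẑ×o_n = [-0.3309, 0.5691, 0.0000], ω = ẑ
J2: z=[0.0000, 0.0000, 1.0000] o=[0.5283, -0.3050, 0.0000] → [-0.6359, 0.0408, 0.0000, 0.0000, 0.0000, 1.0000]
J3: z=[0.7660, 0.6428, 0.0000] o=[0.0205, 0.3002, 0.0000] → [0.1221, -0.1455, -0.3291, 0.7660, 0.6428, 0.0000]
V = J·q̇ = [0.2556, 0.3548, -0.1053, 0.2451, 0.2057, 0.0230]

0.2556 0.3548 -0.1053 0.2451 0.2057 0.0230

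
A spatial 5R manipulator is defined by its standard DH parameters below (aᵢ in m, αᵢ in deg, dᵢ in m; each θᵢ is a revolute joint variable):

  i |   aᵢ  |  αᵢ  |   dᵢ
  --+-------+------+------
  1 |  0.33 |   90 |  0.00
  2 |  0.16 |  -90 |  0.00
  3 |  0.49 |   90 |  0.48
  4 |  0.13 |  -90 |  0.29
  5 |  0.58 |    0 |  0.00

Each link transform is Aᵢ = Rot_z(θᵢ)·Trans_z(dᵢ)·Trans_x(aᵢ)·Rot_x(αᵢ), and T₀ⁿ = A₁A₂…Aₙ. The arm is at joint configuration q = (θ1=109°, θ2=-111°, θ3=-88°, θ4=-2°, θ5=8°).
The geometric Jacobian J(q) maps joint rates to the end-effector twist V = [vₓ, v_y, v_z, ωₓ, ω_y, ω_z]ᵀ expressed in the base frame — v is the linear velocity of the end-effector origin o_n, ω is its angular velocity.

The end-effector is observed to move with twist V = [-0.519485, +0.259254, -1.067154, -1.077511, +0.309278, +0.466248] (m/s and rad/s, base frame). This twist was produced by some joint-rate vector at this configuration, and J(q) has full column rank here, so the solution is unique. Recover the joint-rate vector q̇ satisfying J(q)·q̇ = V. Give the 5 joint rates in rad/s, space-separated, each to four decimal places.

o_n = [0.8884, 1.1074, -0.1562]
J₁: ẑ×o_n = [-1.1074, 0.8884, 0.0000], ω = ẑ
J2: z=[0.9455, 0.3256, 0.0000] o=[-0.1074, 0.3120, 0.0000] → [-0.0509, 0.1477, 0.4279, 0.9455, 0.3256, 0.0000]
J3: z=[-0.3039, 0.8827, -0.3584] o=[-0.0888, 0.2578, -0.1494] → [0.2984, -0.3523, -1.1208, -0.3039, 0.8827, -0.3584]
J4: z=[-0.0836, 0.3500, 0.9330] o=[0.2304, 0.8351, -0.3374] → [-0.1906, 0.6291, -0.2531, -0.0836, 0.3500, 0.9330]
J5: z=[-0.2706, 0.8931, -0.3593] o=[0.3308, 0.9734, -0.0694] → [-0.0294, -0.2238, -0.5343, -0.2706, 0.8931, -0.3593]
q̇ = J⁺·V = [0.6320, -0.9260, 0.5100, 0.0760, 0.1500]

0.6320 -0.9260 0.5100 0.0760 0.1500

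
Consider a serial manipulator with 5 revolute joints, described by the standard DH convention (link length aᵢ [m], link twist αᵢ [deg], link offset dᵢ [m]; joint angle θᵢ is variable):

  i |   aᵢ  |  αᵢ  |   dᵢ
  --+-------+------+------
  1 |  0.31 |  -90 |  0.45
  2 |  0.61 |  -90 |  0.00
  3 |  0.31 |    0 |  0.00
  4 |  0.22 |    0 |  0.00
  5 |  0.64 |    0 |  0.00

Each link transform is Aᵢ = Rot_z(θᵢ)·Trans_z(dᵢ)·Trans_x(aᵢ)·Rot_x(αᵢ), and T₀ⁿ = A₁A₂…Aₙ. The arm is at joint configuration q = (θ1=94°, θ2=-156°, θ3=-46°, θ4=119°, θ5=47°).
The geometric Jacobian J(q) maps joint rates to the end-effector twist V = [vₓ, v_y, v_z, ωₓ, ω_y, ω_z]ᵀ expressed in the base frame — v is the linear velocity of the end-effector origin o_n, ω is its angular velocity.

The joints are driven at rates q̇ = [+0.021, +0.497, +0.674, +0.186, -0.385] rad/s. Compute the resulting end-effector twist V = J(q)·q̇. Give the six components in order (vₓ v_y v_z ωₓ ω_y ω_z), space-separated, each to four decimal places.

0.0252 0.3978 0.1391 -0.5093 0.1581 0.4549

o_n = [0.5550, -0.1721, 0.6817]
J₁: ẑ×o_n = [0.1721, 0.5550, -0.0000], ω = ẑ
J2: z=[-0.9976, -0.0698, 0.0000] o=[-0.0216, 0.3092, 0.4500] → [-0.0162, 0.2311, 0.5204, -0.9976, -0.0698, 0.0000]
J3: z=[-0.0284, 0.4057, 0.9135] o=[0.0172, -0.2467, 0.6981] → [-0.0748, 0.4908, -0.2203, -0.0284, 0.4057, 0.9135]
J4: z=[-0.0284, 0.4057, 0.9135] o=[-0.1915, -0.4585, 0.7857] → [-0.3038, 0.6790, -0.3110, -0.0284, 0.4057, 0.9135]
J5: z=[-0.0284, 0.4057, 0.9135] o=[0.0225, -0.5024, 0.8119] → [-0.3545, 0.4828, -0.2254, -0.0284, 0.4057, 0.9135]
V = J·q̇ = [0.0252, 0.3978, 0.1391, -0.5093, 0.1581, 0.4549]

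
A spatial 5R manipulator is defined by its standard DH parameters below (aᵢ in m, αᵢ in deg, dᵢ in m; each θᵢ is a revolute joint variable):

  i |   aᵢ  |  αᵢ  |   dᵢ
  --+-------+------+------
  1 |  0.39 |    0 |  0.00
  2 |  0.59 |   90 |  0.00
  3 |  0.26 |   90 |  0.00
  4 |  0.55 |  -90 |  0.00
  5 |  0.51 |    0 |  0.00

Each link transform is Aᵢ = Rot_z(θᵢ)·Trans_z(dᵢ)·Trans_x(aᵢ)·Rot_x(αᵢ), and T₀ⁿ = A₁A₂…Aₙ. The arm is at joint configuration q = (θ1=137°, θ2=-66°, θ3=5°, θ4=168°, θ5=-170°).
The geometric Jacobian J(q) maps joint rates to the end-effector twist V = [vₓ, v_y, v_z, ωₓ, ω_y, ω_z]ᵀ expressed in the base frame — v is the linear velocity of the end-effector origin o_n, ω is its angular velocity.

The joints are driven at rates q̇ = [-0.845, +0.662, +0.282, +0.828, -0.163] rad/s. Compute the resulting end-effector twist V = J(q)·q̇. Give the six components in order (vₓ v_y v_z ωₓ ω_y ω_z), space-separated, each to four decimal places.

0.3309 0.2220 0.1442 0.4519 -0.0436 -1.0049

o_n = [-0.0121, 1.0288, -0.0696]
J₁: ẑ×o_n = [-1.0288, -0.0121, 0.0000], ω = ẑ
J2: z=[0.0000, 0.0000, 1.0000] o=[-0.2852, 0.2660, 0.0000] → [-0.7628, 0.2732, 0.0000, 0.0000, 0.0000, 1.0000]
J3: z=[0.9455, -0.3256, 0.0000] o=[-0.0931, 0.8238, 0.0000] → [0.0227, 0.0658, 0.2202, 0.9455, -0.3256, 0.0000]
J4: z=[0.0284, 0.0824, -0.9962] o=[-0.0088, 1.0687, 0.0227] → [-0.0474, 0.0059, -0.0009, 0.0284, 0.0824, -0.9962]
J5: z=[-0.9923, 0.1226, -0.0181] o=[-0.0752, 0.5248, -0.0242] → [0.0036, -0.0462, -0.5079, -0.9923, 0.1226, -0.0181]
V = J·q̇ = [0.3309, 0.2220, 0.1442, 0.4519, -0.0436, -1.0049]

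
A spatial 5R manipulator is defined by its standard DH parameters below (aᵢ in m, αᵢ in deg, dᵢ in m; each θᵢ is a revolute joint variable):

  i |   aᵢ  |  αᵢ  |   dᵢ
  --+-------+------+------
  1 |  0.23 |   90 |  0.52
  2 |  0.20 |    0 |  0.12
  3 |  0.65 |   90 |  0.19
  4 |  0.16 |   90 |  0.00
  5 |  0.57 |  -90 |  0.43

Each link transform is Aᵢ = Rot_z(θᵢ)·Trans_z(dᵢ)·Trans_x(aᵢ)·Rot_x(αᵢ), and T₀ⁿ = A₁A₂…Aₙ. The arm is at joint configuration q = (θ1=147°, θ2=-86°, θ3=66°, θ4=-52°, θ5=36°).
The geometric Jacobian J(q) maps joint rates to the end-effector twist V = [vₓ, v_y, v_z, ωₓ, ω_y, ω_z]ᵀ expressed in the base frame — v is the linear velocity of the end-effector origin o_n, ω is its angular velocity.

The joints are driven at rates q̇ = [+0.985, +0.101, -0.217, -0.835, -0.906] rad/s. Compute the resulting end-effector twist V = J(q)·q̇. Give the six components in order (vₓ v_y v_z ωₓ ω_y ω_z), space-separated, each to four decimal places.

o_n = [-0.8970, 0.0529, -0.2316]
J₁: ẑ×o_n = [-0.0529, -0.8970, 0.0000], ω = ẑ
J2: z=[0.5446, 0.8387, 0.0000] o=[-0.1929, 0.1253, 0.5200] → [-0.6303, 0.4093, 0.5511, 0.5446, 0.8387, 0.0000]
J3: z=[0.5446, 0.8387, 0.0000] o=[-0.1392, 0.2335, 0.3205] → [-0.4630, 0.3007, 0.5372, 0.5446, 0.8387, 0.0000]
J4: z=[0.2868, -0.1863, -0.9397] o=[-0.5480, 0.7255, 0.0982] → [-0.5707, 0.4225, -0.2580, 0.2868, -0.1863, -0.9397]
J5: z=[0.2857, -0.9196, 0.2695] o=[-0.6943, 0.6702, 0.0645] → [0.4386, 0.0300, -0.3628, 0.2857, -0.9196, 0.2695]
V = J·q̇ = [0.0638, -1.2874, 0.4832, -0.5615, 0.8914, 1.5255]

0.0638 -1.2874 0.4832 -0.5615 0.8914 1.5255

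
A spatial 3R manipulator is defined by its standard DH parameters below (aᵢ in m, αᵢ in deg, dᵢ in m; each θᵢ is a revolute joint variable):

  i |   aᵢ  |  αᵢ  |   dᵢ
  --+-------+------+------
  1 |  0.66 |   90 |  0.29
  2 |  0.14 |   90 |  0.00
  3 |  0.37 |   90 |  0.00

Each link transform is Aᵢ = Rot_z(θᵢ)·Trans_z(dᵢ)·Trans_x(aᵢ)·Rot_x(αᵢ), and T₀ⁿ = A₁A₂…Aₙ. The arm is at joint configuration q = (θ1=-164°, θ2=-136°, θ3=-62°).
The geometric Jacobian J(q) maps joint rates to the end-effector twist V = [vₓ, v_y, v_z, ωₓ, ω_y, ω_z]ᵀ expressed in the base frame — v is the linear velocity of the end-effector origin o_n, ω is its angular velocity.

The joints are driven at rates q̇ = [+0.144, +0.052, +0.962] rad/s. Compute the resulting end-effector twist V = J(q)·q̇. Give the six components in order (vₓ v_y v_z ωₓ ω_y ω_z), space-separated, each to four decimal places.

0.2228 0.1727 -0.2300 0.6280 0.2342 0.8360

o_n = [-0.3275, -0.4338, 0.0721]
J₁: ẑ×o_n = [0.4338, -0.3275, 0.0000], ω = ẑ
J2: z=[-0.2756, 0.9613, 0.0000] o=[-0.6344, -0.1819, 0.2900] → [-0.2095, -0.0601, -0.2257, -0.2756, 0.9613, 0.0000]
J3: z=[0.6677, 0.1915, 0.7193] o=[-0.5376, -0.1542, 0.1927] → [0.1780, 0.2318, -0.2269, 0.6677, 0.1915, 0.7193]
V = J·q̇ = [0.2228, 0.1727, -0.2300, 0.6280, 0.2342, 0.8360]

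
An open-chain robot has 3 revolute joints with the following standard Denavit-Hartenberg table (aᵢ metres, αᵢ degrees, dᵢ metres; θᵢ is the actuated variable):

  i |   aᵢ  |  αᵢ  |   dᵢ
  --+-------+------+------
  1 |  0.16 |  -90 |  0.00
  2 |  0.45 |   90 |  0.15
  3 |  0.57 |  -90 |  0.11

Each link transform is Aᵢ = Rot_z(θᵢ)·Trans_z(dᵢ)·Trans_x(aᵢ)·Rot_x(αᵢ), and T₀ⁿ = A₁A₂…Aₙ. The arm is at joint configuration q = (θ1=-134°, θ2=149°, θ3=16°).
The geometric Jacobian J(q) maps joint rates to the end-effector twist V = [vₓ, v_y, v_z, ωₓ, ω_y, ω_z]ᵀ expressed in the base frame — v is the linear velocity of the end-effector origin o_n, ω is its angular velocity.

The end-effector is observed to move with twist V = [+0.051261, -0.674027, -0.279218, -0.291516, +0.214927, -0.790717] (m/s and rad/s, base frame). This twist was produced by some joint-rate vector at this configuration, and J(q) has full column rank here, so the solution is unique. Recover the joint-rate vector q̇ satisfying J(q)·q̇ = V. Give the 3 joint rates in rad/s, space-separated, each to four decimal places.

-0.7110 -0.3590 0.0930

o_n = [0.6646, 0.2461, -0.6083]
J₁: ẑ×o_n = [-0.2461, 0.6646, 0.0000], ω = ẑ
J2: z=[0.7193, -0.6947, 0.0000] o=[-0.1111, -0.1151, 0.0000] → [0.4225, 0.4375, 0.7987, 0.7193, -0.6947, 0.0000]
J3: z=[-0.3578, -0.3705, -0.8572] o=[0.2647, 0.0582, -0.2318] → [0.3006, -0.4775, 0.0809, -0.3578, -0.3705, -0.8572]
q̇ = J⁺·V = [-0.7110, -0.3590, 0.0930]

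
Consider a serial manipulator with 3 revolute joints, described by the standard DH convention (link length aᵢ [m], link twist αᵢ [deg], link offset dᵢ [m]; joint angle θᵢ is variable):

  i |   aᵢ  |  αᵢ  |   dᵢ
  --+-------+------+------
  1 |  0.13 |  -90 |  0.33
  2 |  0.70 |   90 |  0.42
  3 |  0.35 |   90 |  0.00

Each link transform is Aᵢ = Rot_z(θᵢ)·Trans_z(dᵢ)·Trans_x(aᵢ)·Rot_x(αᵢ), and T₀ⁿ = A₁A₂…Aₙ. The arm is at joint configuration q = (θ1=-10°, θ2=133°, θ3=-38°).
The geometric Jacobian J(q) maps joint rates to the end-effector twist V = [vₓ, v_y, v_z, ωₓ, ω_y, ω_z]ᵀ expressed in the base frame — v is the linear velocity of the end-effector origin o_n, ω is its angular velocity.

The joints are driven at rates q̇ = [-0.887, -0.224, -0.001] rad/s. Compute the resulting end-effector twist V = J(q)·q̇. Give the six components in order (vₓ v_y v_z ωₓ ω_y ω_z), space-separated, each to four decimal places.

o_n = [-0.4918, 0.2944, -0.3837]
J₁: ẑ×o_n = [-0.2944, -0.4918, 0.0000], ω = ẑ
J2: z=[0.1736, 0.9848, 0.0000] o=[0.1280, -0.0226, 0.3300] → [-0.7028, 0.1239, 0.6655, 0.1736, 0.9848, 0.0000]
J3: z=[0.7202, -0.1270, -0.6820] o=[-0.2692, 0.4739, -0.1819] → [-0.0968, 0.2971, -0.1576, 0.7202, -0.1270, -0.6820]
V = J·q̇ = [0.4187, 0.4082, -0.1489, -0.0396, -0.2205, -0.8863]

0.4187 0.4082 -0.1489 -0.0396 -0.2205 -0.8863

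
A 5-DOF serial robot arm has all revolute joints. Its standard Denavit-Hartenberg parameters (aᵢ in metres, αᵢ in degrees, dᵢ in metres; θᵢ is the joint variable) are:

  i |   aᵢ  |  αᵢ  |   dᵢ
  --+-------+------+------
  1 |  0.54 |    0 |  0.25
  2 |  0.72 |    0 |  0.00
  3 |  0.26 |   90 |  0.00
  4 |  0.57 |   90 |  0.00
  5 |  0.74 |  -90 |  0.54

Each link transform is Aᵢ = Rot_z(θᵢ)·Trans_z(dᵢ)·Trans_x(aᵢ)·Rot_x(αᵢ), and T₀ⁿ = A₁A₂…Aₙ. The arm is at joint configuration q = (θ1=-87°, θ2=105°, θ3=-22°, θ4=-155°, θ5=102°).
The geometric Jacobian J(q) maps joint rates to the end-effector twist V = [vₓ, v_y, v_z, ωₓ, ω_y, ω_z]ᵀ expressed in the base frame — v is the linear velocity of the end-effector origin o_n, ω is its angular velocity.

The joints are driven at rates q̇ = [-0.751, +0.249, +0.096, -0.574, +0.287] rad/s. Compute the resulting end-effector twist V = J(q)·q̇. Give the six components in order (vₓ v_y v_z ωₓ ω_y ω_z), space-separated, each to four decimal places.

-0.2062 -0.1862 0.4353 -0.0810 0.5811 -0.1459

o_n = [0.3180, -1.0147, 0.5635]
J₁: ẑ×o_n = [1.0147, 0.3180, -0.0000], ω = ẑ
J2: z=[0.0000, 0.0000, 1.0000] o=[0.0283, -0.5393, 0.2500] → [0.4755, 0.2897, -0.0000, 0.0000, 0.0000, 1.0000]
J3: z=[0.0000, 0.0000, 1.0000] o=[0.7130, -0.3168, 0.2500] → [0.6980, -0.3950, 0.0000, 0.0000, 0.0000, 1.0000]
J4: z=[-0.0698, -0.9976, 0.0000] o=[0.9724, -0.3349, 0.2500] → [-0.3128, 0.0219, -0.6054, -0.0698, -0.9976, 0.0000]
J5: z=[-0.4216, 0.0295, 0.9063] o=[0.4571, -0.2989, 0.0091] → [0.6651, 0.1077, 0.3059, -0.4216, 0.0295, 0.9063]
V = J·q̇ = [-0.2062, -0.1862, 0.4353, -0.0810, 0.5811, -0.1459]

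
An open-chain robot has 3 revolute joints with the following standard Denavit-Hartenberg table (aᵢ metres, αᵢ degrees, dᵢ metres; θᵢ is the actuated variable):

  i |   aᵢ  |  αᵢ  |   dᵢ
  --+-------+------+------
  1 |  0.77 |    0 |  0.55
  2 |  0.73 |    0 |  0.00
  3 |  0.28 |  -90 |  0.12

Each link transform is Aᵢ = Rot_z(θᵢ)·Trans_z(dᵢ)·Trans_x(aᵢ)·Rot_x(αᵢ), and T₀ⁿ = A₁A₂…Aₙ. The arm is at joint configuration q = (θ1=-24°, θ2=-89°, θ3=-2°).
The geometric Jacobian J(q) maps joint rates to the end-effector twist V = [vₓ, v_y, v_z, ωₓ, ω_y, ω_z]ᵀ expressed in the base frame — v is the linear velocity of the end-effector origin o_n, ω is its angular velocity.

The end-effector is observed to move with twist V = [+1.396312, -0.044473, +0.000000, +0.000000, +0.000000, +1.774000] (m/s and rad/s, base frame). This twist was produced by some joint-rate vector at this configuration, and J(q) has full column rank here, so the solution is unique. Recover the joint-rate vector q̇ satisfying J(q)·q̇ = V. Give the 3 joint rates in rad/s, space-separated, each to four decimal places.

o_n = [0.2999, -1.2389, 0.6700]
J₁: ẑ×o_n = [1.2389, 0.2999, -0.0000], ω = ẑ
J2: z=[0.0000, 0.0000, 1.0000] o=[0.7034, -0.3132, 0.5500] → [0.9257, -0.4036, 0.0000, 0.0000, 0.0000, 1.0000]
J3: z=[0.0000, 0.0000, 1.0000] o=[0.4182, -0.9852, 0.5500] → [0.2538, -0.1183, 0.0000, 0.0000, 0.0000, 1.0000]
q̇ = J⁺·V = [0.6780, 0.4140, 0.6820]

0.6780 0.4140 0.6820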